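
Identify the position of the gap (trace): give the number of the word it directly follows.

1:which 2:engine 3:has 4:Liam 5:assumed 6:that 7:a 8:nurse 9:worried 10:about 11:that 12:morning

The displaced element is "which engine" (word 2).
It is linked across 1 clause boundary (that).
It functions as the object of the preposition "about" of "worried", so the gap sits immediately after word 10 ("about").
Base order: Liam has assumed that a nurse worried about which engine that morning.

10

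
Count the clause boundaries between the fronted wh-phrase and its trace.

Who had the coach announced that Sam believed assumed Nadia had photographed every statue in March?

2

"who" is extracted from the subject of "assumed".
Boundaries crossed, outermost first: [that], [Ø] — 2 in total.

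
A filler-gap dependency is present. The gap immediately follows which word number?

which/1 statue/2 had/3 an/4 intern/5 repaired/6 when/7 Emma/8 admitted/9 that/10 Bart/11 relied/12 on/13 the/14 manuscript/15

6

The displaced element is "which statue" (word 2).
It functions as the direct object of "repaired", so the gap sits immediately after word 6 ("repaired").
Base order: An intern had repaired which statue when Emma admitted that Bart relied on the manuscript.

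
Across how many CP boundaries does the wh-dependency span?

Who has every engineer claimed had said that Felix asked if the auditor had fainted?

1

"who" is extracted from the subject of "said".
Boundaries crossed, outermost first: [Ø] — 1 in total.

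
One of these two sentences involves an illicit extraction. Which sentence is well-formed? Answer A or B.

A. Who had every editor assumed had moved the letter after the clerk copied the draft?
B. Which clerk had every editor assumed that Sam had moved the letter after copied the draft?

In B, the wh-phrase is extracted from inside an adjunct island (introduced by "after"), which blocks movement.
In A, the extraction path crosses only that-complement boundaries, which are transparent.
So A is grammatical.

A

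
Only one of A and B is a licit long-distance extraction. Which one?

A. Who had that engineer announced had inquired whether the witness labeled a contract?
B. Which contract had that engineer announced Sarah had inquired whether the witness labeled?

A

In B, the wh-phrase is extracted from inside a wh-island (introduced by "whether"), which blocks movement.
In A, the extraction path crosses only that-complement boundaries, which are transparent.
So A is grammatical.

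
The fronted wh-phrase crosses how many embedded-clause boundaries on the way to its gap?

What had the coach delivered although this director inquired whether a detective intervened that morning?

0

"what" originates inside the matrix clause — no clause boundary is crossed.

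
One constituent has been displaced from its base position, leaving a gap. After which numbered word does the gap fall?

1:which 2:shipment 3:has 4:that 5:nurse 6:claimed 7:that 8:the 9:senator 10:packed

10

The displaced element is "which shipment" (word 2).
It is linked across 1 clause boundary (that).
It functions as the direct object of "packed", so the gap sits immediately after word 10 ("packed").
Base order: That nurse has claimed that the senator packed which shipment.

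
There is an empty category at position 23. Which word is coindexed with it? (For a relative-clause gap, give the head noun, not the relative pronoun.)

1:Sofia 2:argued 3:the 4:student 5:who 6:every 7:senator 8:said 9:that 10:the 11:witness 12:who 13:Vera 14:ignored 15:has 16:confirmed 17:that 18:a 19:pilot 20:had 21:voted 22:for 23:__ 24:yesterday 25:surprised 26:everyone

The gap at 23 is the prepositional object of "voted", inside a relative clause.
The relative pronoun is "who" (word 5); it is bound by the head noun immediately before it.
Its filler is the head noun "student", at word 4.

4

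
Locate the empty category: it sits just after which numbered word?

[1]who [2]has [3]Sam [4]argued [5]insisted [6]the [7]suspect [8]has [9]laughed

The displaced element is "who" (word 1).
It is linked across 1 clause boundary (Ø).
It functions as the subject of "insisted", so the gap sits immediately after word 4 ("argued").
Base order: Sam has argued that who insisted the suspect has laughed.

4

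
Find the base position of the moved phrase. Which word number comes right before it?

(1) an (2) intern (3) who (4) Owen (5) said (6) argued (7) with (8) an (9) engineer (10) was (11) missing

The displaced element is "an intern" (word 2).
It is linked across 1 clause boundary (Ø).
It functions as the subject of "argued", so the gap sits immediately after word 5 ("said").
Base order: Owen said an intern argued with an engineer.

5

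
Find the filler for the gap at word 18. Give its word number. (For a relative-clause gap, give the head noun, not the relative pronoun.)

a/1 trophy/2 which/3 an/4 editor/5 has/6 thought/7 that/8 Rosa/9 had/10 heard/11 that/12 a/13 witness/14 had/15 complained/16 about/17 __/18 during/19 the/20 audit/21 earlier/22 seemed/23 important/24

2

The gap at 18 is the prepositional object of "complained", inside a relative clause.
The relative pronoun is "which" (word 3); it is bound by the head noun immediately before it.
Its filler is the head noun "trophy", at word 2.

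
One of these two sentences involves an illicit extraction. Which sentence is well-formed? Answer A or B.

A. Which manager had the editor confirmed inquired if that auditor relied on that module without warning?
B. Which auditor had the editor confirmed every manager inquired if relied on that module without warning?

A

In B, the wh-phrase is extracted from inside a wh-island (introduced by "if"), which blocks movement.
In A, the extraction path crosses only that-complement boundaries, which are transparent.
So A is grammatical.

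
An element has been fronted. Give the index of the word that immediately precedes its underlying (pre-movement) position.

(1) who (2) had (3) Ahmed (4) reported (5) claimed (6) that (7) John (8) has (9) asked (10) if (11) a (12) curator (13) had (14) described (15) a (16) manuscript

4

The displaced element is "who" (word 1).
It is linked across 1 clause boundary (Ø).
It functions as the subject of "claimed", so the gap sits immediately after word 4 ("reported").
Base order: Ahmed had reported that who claimed that John has asked if a curator had described a manuscript.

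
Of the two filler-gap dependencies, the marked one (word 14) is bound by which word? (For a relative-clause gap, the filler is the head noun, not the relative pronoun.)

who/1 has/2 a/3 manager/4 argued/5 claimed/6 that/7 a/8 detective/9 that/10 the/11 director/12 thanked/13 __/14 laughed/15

9

The marked gap is inside the relative clause, the direct object of "thanked".
Its filler is the head noun "detective" (via "that"), at word 9.
(The other dependency links word 1 to a gap after word 5.)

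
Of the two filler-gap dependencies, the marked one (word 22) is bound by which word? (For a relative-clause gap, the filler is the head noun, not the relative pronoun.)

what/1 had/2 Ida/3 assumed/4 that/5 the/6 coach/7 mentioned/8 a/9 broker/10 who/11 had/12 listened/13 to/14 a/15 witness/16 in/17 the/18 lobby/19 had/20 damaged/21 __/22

The marked gap is the direct object of "damaged".
Its filler is the fronted wh-phrase "what", at word 1.
(The other dependency links word 10 to a gap after word 11.)

1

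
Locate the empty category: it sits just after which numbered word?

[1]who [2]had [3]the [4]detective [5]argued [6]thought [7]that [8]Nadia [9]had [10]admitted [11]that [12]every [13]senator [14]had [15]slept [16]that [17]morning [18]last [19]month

5

The displaced element is "who" (word 1).
It is linked across 1 clause boundary (Ø).
It functions as the subject of "thought", so the gap sits immediately after word 5 ("argued").
Base order: The detective had argued who thought that Nadia had admitted that every senator had slept that morning last month.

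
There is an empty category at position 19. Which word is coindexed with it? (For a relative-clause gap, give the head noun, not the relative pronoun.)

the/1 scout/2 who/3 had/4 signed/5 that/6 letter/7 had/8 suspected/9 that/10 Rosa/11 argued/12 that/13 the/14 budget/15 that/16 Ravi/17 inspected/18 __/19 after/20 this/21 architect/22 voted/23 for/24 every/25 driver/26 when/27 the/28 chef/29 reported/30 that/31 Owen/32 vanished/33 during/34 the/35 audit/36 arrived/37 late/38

The gap at 19 is the object of "inspected", inside a relative clause.
The relative pronoun is "that" (word 16); it is bound by the head noun immediately before it.
Its filler is the head noun "budget", at word 15.

15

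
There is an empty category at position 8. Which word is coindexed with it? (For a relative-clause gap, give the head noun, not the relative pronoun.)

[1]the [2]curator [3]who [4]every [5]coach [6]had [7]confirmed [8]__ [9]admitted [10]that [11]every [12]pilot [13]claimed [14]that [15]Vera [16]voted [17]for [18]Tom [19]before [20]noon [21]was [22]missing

The gap at 8 is the subject of "admitted", inside a relative clause.
The relative pronoun is "who" (word 3); it is bound by the head noun immediately before it.
Its filler is the head noun "curator", at word 2.

2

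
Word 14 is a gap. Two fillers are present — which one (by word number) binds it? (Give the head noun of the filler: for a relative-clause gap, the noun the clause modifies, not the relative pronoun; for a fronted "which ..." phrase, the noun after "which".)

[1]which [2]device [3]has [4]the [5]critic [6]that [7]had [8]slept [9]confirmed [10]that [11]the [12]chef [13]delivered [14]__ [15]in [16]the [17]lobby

2

The marked gap is the direct object of "delivered".
Its filler is the fronted wh-phrase "which device", at word 2.
(The other dependency links word 5 to a gap after word 6.)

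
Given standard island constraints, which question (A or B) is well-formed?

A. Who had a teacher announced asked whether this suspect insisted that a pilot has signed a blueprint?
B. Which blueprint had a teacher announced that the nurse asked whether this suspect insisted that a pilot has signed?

In B, the wh-phrase is extracted from inside a wh-island (introduced by "whether"), which blocks movement.
In A, the extraction path crosses only that-complement boundaries, which are transparent.
So A is grammatical.

A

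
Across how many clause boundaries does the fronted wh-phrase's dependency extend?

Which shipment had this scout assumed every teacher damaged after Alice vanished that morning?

1

"which shipment" is extracted from the object of "damaged".
Boundaries crossed, outermost first: [Ø] — 1 in total.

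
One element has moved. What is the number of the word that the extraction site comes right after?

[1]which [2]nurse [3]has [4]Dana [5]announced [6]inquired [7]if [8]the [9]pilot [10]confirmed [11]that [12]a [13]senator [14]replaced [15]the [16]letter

The displaced element is "which nurse" (word 2).
It is linked across 1 clause boundary (Ø).
It functions as the subject of "inquired", so the gap sits immediately after word 5 ("announced").
Base order: Dana has announced that which nurse inquired if the pilot confirmed that a senator replaced the letter.

5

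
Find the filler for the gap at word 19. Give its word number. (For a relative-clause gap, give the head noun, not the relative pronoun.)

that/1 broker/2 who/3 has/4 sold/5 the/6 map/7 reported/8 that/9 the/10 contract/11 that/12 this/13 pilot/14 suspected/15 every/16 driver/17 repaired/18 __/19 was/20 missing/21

The gap at 19 is the object of "repaired", inside a relative clause.
The relative pronoun is "that" (word 12); it is bound by the head noun immediately before it.
Its filler is the head noun "contract", at word 11.

11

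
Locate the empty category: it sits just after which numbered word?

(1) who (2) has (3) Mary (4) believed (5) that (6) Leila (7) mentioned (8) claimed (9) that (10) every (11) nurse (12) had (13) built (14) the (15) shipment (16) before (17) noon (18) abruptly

7

The displaced element is "who" (word 1).
It is linked across 2 clause boundaries (that → Ø).
It functions as the subject of "claimed", so the gap sits immediately after word 7 ("mentioned").
Base order: Mary has believed that Leila mentioned that who claimed that every nurse had built the shipment before noon abruptly.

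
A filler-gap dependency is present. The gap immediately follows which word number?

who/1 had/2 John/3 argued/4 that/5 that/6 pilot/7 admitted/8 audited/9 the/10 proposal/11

The displaced element is "who" (word 1).
It is linked across 2 clause boundaries (that → Ø).
It functions as the subject of "audited", so the gap sits immediately after word 8 ("admitted").
Base order: John had argued that that pilot admitted who audited the proposal.

8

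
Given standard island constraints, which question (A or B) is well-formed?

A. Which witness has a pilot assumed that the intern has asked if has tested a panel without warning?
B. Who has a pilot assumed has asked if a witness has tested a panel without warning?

In A, the wh-phrase is extracted from inside a wh-island (introduced by "if"), which blocks movement.
In B, the extraction path crosses only that-complement boundaries, which are transparent.
So B is grammatical.

B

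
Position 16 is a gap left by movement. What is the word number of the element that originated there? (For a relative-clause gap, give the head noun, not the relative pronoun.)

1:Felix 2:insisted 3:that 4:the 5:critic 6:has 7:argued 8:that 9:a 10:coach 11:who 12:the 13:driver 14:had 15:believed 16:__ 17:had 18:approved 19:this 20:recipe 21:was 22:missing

The gap at 16 is the subject of "approved", inside a relative clause.
The relative pronoun is "who" (word 11); it is bound by the head noun immediately before it.
Its filler is the head noun "coach", at word 10.

10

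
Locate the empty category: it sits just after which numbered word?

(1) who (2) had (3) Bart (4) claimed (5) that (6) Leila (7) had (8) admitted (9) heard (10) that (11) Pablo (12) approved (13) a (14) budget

8

The displaced element is "who" (word 1).
It is linked across 2 clause boundaries (that → Ø).
It functions as the subject of "heard", so the gap sits immediately after word 8 ("admitted").
Base order: Bart had claimed that Leila had admitted that who heard that Pablo approved a budget.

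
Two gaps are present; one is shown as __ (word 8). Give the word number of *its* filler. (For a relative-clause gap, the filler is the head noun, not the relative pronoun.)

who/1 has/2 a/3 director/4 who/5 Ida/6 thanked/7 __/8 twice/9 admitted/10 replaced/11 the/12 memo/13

4

The marked gap is inside the relative clause, the direct object of "thanked".
Its filler is the head noun "director" (via "who"), at word 4.
(The other dependency links word 1 to a gap after word 10.)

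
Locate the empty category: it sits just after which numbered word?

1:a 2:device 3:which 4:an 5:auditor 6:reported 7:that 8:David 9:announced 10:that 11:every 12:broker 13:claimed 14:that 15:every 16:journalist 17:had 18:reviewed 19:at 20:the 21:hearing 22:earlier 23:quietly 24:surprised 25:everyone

18

The displaced element is "a device" (word 2).
It is linked across 3 clause boundaries (that → that → that).
It functions as the direct object of "reviewed", so the gap sits immediately after word 18 ("reviewed").
Base order: An auditor reported that David announced that every broker claimed that every journalist had reviewed a device at the hearing earlier quietly.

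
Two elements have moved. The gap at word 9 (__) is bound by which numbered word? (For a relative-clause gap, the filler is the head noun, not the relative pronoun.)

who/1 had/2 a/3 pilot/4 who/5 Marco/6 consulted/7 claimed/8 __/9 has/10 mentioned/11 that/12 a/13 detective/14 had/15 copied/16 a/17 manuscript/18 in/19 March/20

1

The marked gap is the subject of "mentioned".
Its filler is the fronted wh-phrase "who", at word 1.
(The other dependency links word 4 to a gap after word 7.)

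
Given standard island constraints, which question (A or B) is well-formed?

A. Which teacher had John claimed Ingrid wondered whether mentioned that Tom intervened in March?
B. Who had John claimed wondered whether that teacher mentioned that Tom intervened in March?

In A, the wh-phrase is extracted from inside a wh-island (introduced by "whether"), which blocks movement.
In B, the extraction path crosses only that-complement boundaries, which are transparent.
So B is grammatical.

B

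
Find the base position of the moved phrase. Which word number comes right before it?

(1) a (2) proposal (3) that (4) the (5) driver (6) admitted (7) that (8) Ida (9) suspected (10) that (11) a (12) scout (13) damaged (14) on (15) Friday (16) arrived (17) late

13

The displaced element is "a proposal" (word 2).
It is linked across 2 clause boundaries (that → that).
It functions as the direct object of "damaged", so the gap sits immediately after word 13 ("damaged").
Base order: The driver admitted that Ida suspected that a scout damaged a proposal on Friday.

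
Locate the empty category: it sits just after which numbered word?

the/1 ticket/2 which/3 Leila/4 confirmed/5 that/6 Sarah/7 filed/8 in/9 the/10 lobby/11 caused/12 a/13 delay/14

8

The displaced element is "the ticket" (word 2).
It is linked across 1 clause boundary (that).
It functions as the direct object of "filed", so the gap sits immediately after word 8 ("filed").
Base order: Leila confirmed that Sarah filed the ticket in the lobby.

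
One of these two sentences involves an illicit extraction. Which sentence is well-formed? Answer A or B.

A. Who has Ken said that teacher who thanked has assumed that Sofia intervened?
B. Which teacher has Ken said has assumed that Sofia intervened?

In A, the wh-phrase is extracted from inside a complex-NP island (relative clause) (introduced by "who"), which blocks movement.
In B, the extraction path crosses only that-complement boundaries, which are transparent.
So B is grammatical.

B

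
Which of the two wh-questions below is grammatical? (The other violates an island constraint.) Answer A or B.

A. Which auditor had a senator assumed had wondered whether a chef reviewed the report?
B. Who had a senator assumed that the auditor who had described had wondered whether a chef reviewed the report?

A

In B, the wh-phrase is extracted from inside a complex-NP island (relative clause) (introduced by "who"), which blocks movement.
In A, the extraction path crosses only that-complement boundaries, which are transparent.
So A is grammatical.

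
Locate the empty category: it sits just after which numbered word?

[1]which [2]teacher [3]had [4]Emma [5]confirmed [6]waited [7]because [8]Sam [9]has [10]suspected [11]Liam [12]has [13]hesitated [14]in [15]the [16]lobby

5

The displaced element is "which teacher" (word 2).
It is linked across 1 clause boundary (Ø).
It functions as the subject of "waited", so the gap sits immediately after word 5 ("confirmed").
Base order: Emma had confirmed that which teacher waited because Sam has suspected Liam has hesitated in the lobby.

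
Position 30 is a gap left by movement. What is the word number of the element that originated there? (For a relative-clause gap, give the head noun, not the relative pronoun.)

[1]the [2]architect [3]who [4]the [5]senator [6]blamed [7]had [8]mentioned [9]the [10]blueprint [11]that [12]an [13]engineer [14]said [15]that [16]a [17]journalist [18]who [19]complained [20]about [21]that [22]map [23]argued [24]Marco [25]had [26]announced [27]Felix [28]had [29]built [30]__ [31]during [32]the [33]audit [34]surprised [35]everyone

10

The gap at 30 is the object of "built", inside a relative clause.
The relative pronoun is "that" (word 11); it is bound by the head noun immediately before it.
Its filler is the head noun "blueprint", at word 10.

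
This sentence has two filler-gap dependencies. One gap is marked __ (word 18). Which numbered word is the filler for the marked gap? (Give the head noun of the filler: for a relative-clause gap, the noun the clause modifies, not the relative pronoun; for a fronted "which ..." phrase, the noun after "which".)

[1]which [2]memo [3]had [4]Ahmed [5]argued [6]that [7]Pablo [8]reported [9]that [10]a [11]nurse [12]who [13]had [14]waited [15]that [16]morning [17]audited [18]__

2

The marked gap is the direct object of "audited".
Its filler is the fronted wh-phrase "which memo", at word 2.
(The other dependency links word 11 to a gap after word 12.)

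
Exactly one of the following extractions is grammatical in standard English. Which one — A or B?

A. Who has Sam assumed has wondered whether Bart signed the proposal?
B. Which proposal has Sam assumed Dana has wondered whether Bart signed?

A

In B, the wh-phrase is extracted from inside a wh-island (introduced by "whether"), which blocks movement.
In A, the extraction path crosses only that-complement boundaries, which are transparent.
So A is grammatical.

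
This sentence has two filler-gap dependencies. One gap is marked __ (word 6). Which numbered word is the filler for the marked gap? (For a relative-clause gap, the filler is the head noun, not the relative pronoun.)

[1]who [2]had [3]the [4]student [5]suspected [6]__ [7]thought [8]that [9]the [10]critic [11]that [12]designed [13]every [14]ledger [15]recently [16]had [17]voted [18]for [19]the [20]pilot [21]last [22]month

The marked gap is the subject of "thought".
Its filler is the fronted wh-phrase "who", at word 1.
(The other dependency links word 10 to a gap after word 11.)

1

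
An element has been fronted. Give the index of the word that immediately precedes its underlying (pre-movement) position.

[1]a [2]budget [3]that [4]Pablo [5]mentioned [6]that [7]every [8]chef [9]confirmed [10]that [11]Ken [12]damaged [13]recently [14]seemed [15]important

The displaced element is "a budget" (word 2).
It is linked across 2 clause boundaries (that → that).
It functions as the direct object of "damaged", so the gap sits immediately after word 12 ("damaged").
Base order: Pablo mentioned that every chef confirmed that Ken damaged a budget recently.

12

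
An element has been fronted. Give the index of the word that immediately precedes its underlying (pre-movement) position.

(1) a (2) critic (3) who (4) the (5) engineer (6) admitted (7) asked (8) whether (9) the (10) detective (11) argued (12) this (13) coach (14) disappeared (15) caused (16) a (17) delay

The displaced element is "a critic" (word 2).
It is linked across 1 clause boundary (Ø).
It functions as the subject of "asked", so the gap sits immediately after word 6 ("admitted").
Base order: The engineer admitted that a critic asked whether the detective argued this coach disappeared.

6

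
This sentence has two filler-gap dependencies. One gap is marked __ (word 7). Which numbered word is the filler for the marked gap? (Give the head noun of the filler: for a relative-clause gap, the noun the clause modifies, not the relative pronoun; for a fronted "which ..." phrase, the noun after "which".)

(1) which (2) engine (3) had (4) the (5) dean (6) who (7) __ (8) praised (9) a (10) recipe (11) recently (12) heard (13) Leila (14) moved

5

The marked gap is inside the relative clause, the subject of "praised".
Its filler is the head noun "dean" (via "who"), at word 5.
(The other dependency links word 2 to a gap after word 14.)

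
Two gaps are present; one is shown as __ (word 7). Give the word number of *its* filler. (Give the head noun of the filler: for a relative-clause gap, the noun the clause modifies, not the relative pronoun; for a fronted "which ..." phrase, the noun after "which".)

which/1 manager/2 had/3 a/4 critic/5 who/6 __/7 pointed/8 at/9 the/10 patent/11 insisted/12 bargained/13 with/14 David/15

5

The marked gap is inside the relative clause, the subject of "pointed".
Its filler is the head noun "critic" (via "who"), at word 5.
(The other dependency links word 2 to a gap after word 12.)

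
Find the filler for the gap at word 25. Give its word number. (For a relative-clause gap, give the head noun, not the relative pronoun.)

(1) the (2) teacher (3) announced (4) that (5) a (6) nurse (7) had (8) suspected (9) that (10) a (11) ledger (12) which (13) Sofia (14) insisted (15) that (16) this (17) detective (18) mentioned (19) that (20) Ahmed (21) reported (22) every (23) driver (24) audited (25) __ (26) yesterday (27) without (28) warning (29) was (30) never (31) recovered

The gap at 25 is the object of "audited", inside a relative clause.
The relative pronoun is "which" (word 12); it is bound by the head noun immediately before it.
Its filler is the head noun "ledger", at word 11.

11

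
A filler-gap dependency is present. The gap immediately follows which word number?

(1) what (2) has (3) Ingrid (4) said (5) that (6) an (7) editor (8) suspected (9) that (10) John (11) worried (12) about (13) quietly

The displaced element is "what" (word 1).
It is linked across 2 clause boundaries (that → that).
It functions as the object of the preposition "about" of "worried", so the gap sits immediately after word 12 ("about").
Base order: Ingrid has said that an editor suspected that John worried about what quietly.

12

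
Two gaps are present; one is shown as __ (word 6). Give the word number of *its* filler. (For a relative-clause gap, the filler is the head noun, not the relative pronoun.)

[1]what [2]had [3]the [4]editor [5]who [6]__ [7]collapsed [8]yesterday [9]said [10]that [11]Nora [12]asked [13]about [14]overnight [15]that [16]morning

4

The marked gap is inside the relative clause, the subject of "collapsed".
Its filler is the head noun "editor" (via "who"), at word 4.
(The other dependency links word 1 to a gap after word 13.)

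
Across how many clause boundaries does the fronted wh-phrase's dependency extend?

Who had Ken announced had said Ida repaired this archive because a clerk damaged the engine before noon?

1

"who" is extracted from the subject of "said".
Boundaries crossed, outermost first: [Ø] — 1 in total.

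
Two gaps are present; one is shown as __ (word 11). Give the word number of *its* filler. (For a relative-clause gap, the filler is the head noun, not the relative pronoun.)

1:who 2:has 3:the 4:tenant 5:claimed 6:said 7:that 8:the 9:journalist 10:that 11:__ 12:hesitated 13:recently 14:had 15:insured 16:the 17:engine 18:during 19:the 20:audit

The marked gap is inside the relative clause, the subject of "hesitated".
Its filler is the head noun "journalist" (via "that"), at word 9.
(The other dependency links word 1 to a gap after word 5.)

9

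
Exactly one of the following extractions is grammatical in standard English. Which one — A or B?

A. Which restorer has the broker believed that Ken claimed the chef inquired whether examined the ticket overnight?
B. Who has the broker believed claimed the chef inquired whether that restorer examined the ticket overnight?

B

In A, the wh-phrase is extracted from inside a wh-island (introduced by "whether"), which blocks movement.
In B, the extraction path crosses only that-complement boundaries, which are transparent.
So B is grammatical.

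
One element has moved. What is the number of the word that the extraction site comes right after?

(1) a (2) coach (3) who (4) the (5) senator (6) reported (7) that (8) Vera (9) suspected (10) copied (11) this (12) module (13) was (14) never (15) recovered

9

The displaced element is "a coach" (word 2).
It is linked across 2 clause boundaries (that → Ø).
It functions as the subject of "copied", so the gap sits immediately after word 9 ("suspected").
Base order: The senator reported that Vera suspected that a coach copied this module.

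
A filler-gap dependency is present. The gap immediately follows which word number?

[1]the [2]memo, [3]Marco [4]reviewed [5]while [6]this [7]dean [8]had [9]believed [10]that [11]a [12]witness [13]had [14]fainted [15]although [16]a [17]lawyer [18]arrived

4

The displaced element is "the memo" (word 2).
It functions as the direct object of "reviewed", so the gap sits immediately after word 4 ("reviewed").
Base order: Marco reviewed the memo while this dean had believed that a witness had fainted although a lawyer arrived.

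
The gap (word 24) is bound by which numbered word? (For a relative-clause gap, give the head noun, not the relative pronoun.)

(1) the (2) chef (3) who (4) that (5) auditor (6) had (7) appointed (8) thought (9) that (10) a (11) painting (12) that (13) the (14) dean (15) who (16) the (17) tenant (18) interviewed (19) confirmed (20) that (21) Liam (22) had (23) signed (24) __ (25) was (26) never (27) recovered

The gap at 24 is the object of "signed", inside a relative clause.
The relative pronoun is "that" (word 12); it is bound by the head noun immediately before it.
Its filler is the head noun "painting", at word 11.

11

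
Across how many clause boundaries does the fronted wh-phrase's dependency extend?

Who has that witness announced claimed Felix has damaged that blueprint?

"who" is extracted from the subject of "claimed".
Boundaries crossed, outermost first: [Ø] — 1 in total.

1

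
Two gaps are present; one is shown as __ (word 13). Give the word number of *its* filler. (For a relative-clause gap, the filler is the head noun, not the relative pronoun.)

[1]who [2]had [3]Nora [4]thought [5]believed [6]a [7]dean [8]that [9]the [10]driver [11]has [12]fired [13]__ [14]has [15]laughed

The marked gap is inside the relative clause, the direct object of "fired".
Its filler is the head noun "dean" (via "that"), at word 7.
(The other dependency links word 1 to a gap after word 4.)

7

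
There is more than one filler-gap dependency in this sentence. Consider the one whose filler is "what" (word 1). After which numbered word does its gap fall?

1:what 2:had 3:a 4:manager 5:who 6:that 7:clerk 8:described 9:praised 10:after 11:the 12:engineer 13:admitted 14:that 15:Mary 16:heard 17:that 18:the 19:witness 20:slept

The displaced element is "what" (word 1).
It functions as the direct object of "praised", so the gap sits immediately after word 9 ("praised").
Base order: A manager who that clerk described had praised what after the engineer admitted that Mary heard that the witness slept.

9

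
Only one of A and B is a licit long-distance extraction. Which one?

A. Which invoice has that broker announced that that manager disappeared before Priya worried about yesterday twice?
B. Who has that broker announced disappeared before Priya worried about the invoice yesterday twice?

B

In A, the wh-phrase is extracted from inside an adjunct island (introduced by "before"), which blocks movement.
In B, the extraction path crosses only that-complement boundaries, which are transparent.
So B is grammatical.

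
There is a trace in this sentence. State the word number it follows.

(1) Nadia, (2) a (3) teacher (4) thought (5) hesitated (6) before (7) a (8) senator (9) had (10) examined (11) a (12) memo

The displaced element is "Nadia" (word 1).
It is linked across 1 clause boundary (Ø).
It functions as the subject of "hesitated", so the gap sits immediately after word 4 ("thought").
Base order: A teacher thought that Nadia hesitated before a senator had examined a memo.

4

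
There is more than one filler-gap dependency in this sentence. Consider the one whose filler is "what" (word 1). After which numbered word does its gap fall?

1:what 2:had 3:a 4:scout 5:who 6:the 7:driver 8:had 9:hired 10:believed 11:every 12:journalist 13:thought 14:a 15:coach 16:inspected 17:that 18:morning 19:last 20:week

The displaced element is "what" (word 1).
It is linked across 2 clause boundaries (Ø → Ø).
It functions as the direct object of "inspected", so the gap sits immediately after word 16 ("inspected").
Base order: A scout who the driver had hired had believed every journalist thought a coach inspected what that morning last week.

16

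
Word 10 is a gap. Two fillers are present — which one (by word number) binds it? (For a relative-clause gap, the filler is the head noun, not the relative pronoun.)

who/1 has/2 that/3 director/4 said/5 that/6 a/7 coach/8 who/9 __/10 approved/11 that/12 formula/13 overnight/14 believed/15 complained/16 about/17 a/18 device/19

8

The marked gap is inside the relative clause, the subject of "approved".
Its filler is the head noun "coach" (via "who"), at word 8.
(The other dependency links word 1 to a gap after word 15.)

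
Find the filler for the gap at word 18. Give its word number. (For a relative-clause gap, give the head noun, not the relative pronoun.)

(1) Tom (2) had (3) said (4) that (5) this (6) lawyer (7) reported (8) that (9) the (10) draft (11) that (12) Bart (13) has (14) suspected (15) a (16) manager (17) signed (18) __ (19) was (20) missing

10

The gap at 18 is the object of "signed", inside a relative clause.
The relative pronoun is "that" (word 11); it is bound by the head noun immediately before it.
Its filler is the head noun "draft", at word 10.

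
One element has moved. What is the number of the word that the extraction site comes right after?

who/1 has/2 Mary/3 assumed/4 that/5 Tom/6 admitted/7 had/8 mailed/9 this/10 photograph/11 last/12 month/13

The displaced element is "who" (word 1).
It is linked across 2 clause boundaries (that → Ø).
It functions as the subject of "mailed", so the gap sits immediately after word 7 ("admitted").
Base order: Mary has assumed that Tom admitted who had mailed this photograph last month.

7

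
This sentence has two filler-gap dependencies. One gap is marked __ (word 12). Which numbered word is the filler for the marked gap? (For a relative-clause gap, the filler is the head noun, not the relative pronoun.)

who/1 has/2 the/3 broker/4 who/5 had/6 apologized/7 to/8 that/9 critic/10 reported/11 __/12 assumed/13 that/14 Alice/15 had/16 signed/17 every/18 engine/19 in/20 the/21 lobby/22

The marked gap is the subject of "assumed".
Its filler is the fronted wh-phrase "who", at word 1.
(The other dependency links word 4 to a gap after word 5.)

1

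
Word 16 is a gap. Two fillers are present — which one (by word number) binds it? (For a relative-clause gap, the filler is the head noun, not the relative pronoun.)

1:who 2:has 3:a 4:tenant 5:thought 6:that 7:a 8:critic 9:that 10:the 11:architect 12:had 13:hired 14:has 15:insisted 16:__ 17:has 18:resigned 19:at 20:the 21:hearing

The marked gap is the subject of "resigned".
Its filler is the fronted wh-phrase "who", at word 1.
(The other dependency links word 8 to a gap after word 13.)

1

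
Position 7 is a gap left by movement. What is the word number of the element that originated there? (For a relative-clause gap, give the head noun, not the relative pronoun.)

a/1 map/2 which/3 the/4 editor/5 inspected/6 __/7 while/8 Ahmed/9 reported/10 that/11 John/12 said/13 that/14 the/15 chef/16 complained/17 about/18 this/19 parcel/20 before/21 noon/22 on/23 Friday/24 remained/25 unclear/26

The gap at 7 is the object of "inspected", inside a relative clause.
The relative pronoun is "which" (word 3); it is bound by the head noun immediately before it.
Its filler is the head noun "map", at word 2.

2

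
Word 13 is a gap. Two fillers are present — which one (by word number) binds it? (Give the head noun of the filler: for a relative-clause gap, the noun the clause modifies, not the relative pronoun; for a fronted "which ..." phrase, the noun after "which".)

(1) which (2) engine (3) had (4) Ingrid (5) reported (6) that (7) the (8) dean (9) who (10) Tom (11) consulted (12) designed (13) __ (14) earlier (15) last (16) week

The marked gap is the direct object of "designed".
Its filler is the fronted wh-phrase "which engine", at word 2.
(The other dependency links word 8 to a gap after word 11.)

2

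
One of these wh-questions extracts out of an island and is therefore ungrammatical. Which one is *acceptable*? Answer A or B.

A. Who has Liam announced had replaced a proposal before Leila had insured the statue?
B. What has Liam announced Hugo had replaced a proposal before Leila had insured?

In B, the wh-phrase is extracted from inside an adjunct island (introduced by "before"), which blocks movement.
In A, the extraction path crosses only that-complement boundaries, which are transparent.
So A is grammatical.

A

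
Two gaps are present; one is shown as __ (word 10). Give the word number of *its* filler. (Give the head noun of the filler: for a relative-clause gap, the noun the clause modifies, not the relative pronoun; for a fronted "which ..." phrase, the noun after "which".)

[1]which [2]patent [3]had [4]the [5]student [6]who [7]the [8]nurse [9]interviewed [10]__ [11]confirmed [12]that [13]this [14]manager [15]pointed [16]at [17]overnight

The marked gap is inside the relative clause, the direct object of "interviewed".
Its filler is the head noun "student" (via "who"), at word 5.
(The other dependency links word 2 to a gap after word 16.)

5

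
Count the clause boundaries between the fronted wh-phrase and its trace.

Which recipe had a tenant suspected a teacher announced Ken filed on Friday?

"which recipe" is extracted from the object of "filed".
Boundaries crossed, outermost first: [Ø], [Ø] — 2 in total.

2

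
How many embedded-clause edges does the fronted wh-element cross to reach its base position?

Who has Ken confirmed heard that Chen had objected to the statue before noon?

1

"who" is extracted from the subject of "heard".
Boundaries crossed, outermost first: [Ø] — 1 in total.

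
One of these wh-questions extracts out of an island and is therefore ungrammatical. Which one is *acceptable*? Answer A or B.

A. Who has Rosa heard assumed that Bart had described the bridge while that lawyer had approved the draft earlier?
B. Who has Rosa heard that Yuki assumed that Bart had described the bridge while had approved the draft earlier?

In B, the wh-phrase is extracted from inside an adjunct island (introduced by "while"), which blocks movement.
In A, the extraction path crosses only that-complement boundaries, which are transparent.
So A is grammatical.

A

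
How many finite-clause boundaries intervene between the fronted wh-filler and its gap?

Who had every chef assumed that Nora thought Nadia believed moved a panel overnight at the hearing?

"who" is extracted from the subject of "moved".
Boundaries crossed, outermost first: [that], [Ø], [Ø] — 3 in total.

3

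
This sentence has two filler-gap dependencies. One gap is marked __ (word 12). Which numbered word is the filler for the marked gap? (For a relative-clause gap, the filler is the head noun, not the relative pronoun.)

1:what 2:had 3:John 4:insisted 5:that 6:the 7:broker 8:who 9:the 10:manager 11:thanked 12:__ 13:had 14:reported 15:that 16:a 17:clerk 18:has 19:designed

The marked gap is inside the relative clause, the direct object of "thanked".
Its filler is the head noun "broker" (via "who"), at word 7.
(The other dependency links word 1 to a gap after word 19.)

7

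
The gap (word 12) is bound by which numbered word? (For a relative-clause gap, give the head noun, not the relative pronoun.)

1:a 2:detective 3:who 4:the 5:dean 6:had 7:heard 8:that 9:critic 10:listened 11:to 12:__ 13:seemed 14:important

2

The gap at 12 is the prepositional object of "listened", inside a relative clause.
The relative pronoun is "who" (word 3); it is bound by the head noun immediately before it.
Its filler is the head noun "detective", at word 2.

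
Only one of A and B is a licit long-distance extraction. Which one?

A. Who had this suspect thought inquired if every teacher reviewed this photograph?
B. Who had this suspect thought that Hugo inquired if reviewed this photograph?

In B, the wh-phrase is extracted from inside a wh-island (introduced by "if"), which blocks movement.
In A, the extraction path crosses only that-complement boundaries, which are transparent.
So A is grammatical.

A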